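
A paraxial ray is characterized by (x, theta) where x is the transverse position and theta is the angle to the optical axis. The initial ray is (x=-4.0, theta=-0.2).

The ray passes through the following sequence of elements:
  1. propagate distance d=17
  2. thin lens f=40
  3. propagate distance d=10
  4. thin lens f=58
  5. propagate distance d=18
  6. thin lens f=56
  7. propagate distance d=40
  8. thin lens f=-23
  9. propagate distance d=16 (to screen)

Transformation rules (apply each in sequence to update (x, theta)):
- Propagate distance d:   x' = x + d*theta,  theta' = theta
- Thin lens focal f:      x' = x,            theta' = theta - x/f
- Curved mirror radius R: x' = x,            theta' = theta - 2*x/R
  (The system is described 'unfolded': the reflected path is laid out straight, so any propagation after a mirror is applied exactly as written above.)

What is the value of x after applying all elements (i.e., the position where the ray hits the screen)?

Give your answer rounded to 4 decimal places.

Answer: 8.5659

Derivation:
Initial: x=-4.0000 theta=-0.2000
After 1 (propagate distance d=17): x=-7.4000 theta=-0.2000
After 2 (thin lens f=40): x=-7.4000 theta=-0.0150
After 3 (propagate distance d=10): x=-7.5500 theta=-0.0150
After 4 (thin lens f=58): x=-7.5500 theta=167/1450 (≈0.1152)
After 5 (propagate distance d=18): x=-15883/2900 (≈-5.4769) theta=167/1450 (≈0.1152)
After 6 (thin lens f=56): x=-15883/2900 (≈-5.4769) theta=4941/23200 (≈0.2130)
After 7 (propagate distance d=40): x=4411/1450 (≈3.0421) theta=4941/23200 (≈0.2130)
After 8 (thin lens f=-23): x=4411/1450 (≈3.0421) theta=184219/533600 (≈0.3452)
After 9 (propagate distance d=16 (to screen)): x=142836/16675 (≈8.5659) theta=184219/533600 (≈0.3452)
Rounded to 4 decimal places: x = 8.5659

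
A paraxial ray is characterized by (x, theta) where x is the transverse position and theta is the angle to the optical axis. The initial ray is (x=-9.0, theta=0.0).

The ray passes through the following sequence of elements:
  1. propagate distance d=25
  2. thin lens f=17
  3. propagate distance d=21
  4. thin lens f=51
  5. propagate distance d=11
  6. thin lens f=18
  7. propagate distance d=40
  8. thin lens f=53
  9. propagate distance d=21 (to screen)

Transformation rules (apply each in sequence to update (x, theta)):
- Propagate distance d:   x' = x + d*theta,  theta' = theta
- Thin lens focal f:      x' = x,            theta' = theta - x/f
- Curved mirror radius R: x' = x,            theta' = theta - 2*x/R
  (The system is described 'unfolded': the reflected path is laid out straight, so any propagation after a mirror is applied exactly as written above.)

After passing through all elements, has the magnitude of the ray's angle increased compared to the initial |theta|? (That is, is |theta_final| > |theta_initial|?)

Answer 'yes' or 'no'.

Initial: x=-9.0000 theta=0.0000
After 1 (propagate distance d=25): x=-9.0000 theta=0.0000
After 2 (thin lens f=17): x=-9.0000 theta=9/17 (≈0.5294)
After 3 (propagate distance d=21): x=36/17 (≈2.1176) theta=9/17 (≈0.5294)
After 4 (thin lens f=51): x=36/17 (≈2.1176) theta=141/289 (≈0.4879)
After 5 (propagate distance d=11): x=2163/289 (≈7.4844) theta=141/289 (≈0.4879)
After 6 (thin lens f=18): x=2163/289 (≈7.4844) theta=125/1734 (≈0.0721)
After 7 (propagate distance d=40): x=8989/867 (≈10.3679) theta=125/1734 (≈0.0721)
After 8 (thin lens f=53): x=8989/867 (≈10.3679) theta=-11353/91902 (≈-0.1235)
After 9 (propagate distance d=21 (to screen)): x=714421/91902 (≈7.7737) theta=-11353/91902 (≈-0.1235)
|theta_initial|=0.0000 |theta_final|=11353/91902 (≈0.1235) -> increased

Answer: yes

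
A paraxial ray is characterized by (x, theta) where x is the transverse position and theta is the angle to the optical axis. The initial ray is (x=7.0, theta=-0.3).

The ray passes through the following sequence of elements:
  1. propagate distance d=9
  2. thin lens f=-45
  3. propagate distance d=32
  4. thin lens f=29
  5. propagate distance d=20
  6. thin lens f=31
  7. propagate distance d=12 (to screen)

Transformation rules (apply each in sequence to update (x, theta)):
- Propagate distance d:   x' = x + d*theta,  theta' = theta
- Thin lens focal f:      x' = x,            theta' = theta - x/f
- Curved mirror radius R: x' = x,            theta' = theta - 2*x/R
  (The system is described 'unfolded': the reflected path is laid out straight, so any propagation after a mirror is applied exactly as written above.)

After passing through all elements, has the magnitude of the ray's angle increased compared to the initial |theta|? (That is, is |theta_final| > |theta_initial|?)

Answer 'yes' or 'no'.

Initial: x=7.0000 theta=-0.3000
After 1 (propagate distance d=9): x=4.3000 theta=-0.3000
After 2 (thin lens f=-45): x=4.3000 theta=-46/225 (≈-0.2044)
After 3 (propagate distance d=32): x=-1009/450 (≈-2.2422) theta=-46/225 (≈-0.2044)
After 4 (thin lens f=29): x=-1009/450 (≈-2.2422) theta=-553/4350 (≈-0.1271)
After 5 (propagate distance d=20): x=-62441/13050 (≈-4.7848) theta=-553/4350 (≈-0.1271)
After 6 (thin lens f=31): x=-62441/13050 (≈-4.7848) theta=5506/202275 (≈0.0272)
After 7 (propagate distance d=12 (to screen)): x=-1803527/404550 (≈-4.4581) theta=5506/202275 (≈0.0272)
|theta_initial|=0.3000 |theta_final|=5506/202275 (≈0.0272) -> not increased

Answer: no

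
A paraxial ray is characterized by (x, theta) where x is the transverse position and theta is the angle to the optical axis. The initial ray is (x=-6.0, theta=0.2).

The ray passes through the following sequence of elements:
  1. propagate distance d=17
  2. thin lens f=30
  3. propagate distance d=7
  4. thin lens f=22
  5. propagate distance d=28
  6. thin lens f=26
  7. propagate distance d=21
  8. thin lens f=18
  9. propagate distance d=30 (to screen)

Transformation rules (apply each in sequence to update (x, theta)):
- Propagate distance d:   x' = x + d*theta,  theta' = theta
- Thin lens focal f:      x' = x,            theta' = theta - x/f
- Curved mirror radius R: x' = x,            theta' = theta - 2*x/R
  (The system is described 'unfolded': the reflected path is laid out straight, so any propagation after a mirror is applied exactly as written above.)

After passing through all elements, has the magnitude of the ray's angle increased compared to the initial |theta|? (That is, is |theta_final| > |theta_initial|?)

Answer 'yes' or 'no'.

Answer: yes

Derivation:
Initial: x=-6.0000 theta=0.2000
After 1 (propagate distance d=17): x=-2.6000 theta=0.2000
After 2 (thin lens f=30): x=-2.6000 theta=43/150 (≈0.2867)
After 3 (propagate distance d=7): x=-89/150 (≈-0.5933) theta=43/150 (≈0.2867)
After 4 (thin lens f=22): x=-89/150 (≈-0.5933) theta=69/220 (≈0.3136)
After 5 (propagate distance d=28): x=13511/1650 (≈8.1885) theta=69/220 (≈0.3136)
After 6 (thin lens f=26): x=13511/1650 (≈8.1885) theta=-14/10725 (≈-0.0013)
After 7 (propagate distance d=21): x=35011/4290 (≈8.1611) theta=-14/10725 (≈-0.0013)
After 8 (thin lens f=18): x=35011/4290 (≈8.1611) theta=-175559/386100 (≈-0.4547)
After 9 (propagate distance d=30 (to screen)): x=-35263/6435 (≈-5.4799) theta=-175559/386100 (≈-0.4547)
|theta_initial|=0.2000 |theta_final|=175559/386100 (≈0.4547) -> increased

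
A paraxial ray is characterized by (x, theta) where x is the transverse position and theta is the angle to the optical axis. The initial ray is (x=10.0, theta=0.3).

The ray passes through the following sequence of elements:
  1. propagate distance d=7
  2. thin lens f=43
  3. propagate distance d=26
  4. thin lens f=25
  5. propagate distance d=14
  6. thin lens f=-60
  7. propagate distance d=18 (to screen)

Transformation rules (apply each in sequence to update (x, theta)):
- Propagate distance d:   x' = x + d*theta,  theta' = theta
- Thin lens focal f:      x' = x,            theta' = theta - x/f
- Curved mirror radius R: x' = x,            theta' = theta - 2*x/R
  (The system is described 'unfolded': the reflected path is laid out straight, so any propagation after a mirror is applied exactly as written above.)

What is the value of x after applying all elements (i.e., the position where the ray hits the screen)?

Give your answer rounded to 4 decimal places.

Initial: x=10.0000 theta=0.3000
After 1 (propagate distance d=7): x=12.1000 theta=0.3000
After 2 (thin lens f=43): x=12.1000 theta=4/215 (≈0.0186)
After 3 (propagate distance d=26): x=5411/430 (≈12.5837) theta=4/215 (≈0.0186)
After 4 (thin lens f=25): x=5411/430 (≈12.5837) theta=-5211/10750 (≈-0.4847)
After 5 (propagate distance d=14): x=62321/10750 (≈5.7973) theta=-5211/10750 (≈-0.4847)
After 6 (thin lens f=-60): x=62321/10750 (≈5.7973) theta=-250339/645000 (≈-0.3881)
After 7 (propagate distance d=18 (to screen)): x=-127807/107500 (≈-1.1889) theta=-250339/645000 (≈-0.3881)
Rounded to 4 decimal places: x = -1.1889

Answer: -1.1889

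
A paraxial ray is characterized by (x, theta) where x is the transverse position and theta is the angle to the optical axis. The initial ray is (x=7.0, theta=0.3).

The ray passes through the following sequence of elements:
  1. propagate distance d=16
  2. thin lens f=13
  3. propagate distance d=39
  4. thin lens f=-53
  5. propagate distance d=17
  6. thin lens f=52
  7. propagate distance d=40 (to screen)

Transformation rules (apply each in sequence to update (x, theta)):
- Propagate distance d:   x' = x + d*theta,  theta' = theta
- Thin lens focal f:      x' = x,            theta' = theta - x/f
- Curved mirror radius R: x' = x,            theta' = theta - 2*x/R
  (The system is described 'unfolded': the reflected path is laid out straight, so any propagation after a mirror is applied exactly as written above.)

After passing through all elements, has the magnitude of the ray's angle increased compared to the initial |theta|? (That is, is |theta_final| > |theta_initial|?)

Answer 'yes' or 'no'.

Answer: yes

Derivation:
Initial: x=7.0000 theta=0.3000
After 1 (propagate distance d=16): x=11.8000 theta=0.3000
After 2 (thin lens f=13): x=11.8000 theta=-79/130 (≈-0.6077)
After 3 (propagate distance d=39): x=-11.9000 theta=-79/130 (≈-0.6077)
After 4 (thin lens f=-53): x=-11.9000 theta=-2867/3445 (≈-0.8322)
After 5 (propagate distance d=17): x=-179469/6890 (≈-26.0478) theta=-2867/3445 (≈-0.8322)
After 6 (thin lens f=52): x=-179469/6890 (≈-26.0478) theta=-118699/358280 (≈-0.3313)
After 7 (propagate distance d=40 (to screen)): x=-3520087/89570 (≈-39.2998) theta=-118699/358280 (≈-0.3313)
|theta_initial|=0.3000 |theta_final|=118699/358280 (≈0.3313) -> increased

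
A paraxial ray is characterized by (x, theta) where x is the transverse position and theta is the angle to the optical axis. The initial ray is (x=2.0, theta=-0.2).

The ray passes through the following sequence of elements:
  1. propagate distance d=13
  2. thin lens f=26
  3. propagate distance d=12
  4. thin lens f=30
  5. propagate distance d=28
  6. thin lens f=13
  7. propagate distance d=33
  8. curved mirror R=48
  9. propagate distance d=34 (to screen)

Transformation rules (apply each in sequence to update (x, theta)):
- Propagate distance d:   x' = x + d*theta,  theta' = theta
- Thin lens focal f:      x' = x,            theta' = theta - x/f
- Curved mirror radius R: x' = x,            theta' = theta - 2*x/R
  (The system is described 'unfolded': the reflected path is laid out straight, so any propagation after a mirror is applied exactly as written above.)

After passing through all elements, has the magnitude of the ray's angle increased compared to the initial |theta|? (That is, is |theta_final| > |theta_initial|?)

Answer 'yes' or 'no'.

Answer: no

Derivation:
Initial: x=2.0000 theta=-0.2000
After 1 (propagate distance d=13): x=-0.6000 theta=-0.2000
After 2 (thin lens f=26): x=-0.6000 theta=-23/130 (≈-0.1769)
After 3 (propagate distance d=12): x=-177/65 (≈-2.7231) theta=-23/130 (≈-0.1769)
After 4 (thin lens f=30): x=-177/65 (≈-2.7231) theta=-28/325 (≈-0.0862)
After 5 (propagate distance d=28): x=-1669/325 (≈-5.1354) theta=-28/325 (≈-0.0862)
After 6 (thin lens f=13): x=-1669/325 (≈-5.1354) theta=261/845 (≈0.3089)
After 7 (propagate distance d=33): x=21368/4225 (≈5.0575) theta=261/845 (≈0.3089)
After 8 (curved mirror R=48): x=21368/4225 (≈5.0575) theta=1244/12675 (≈0.0981)
After 9 (propagate distance d=34 (to screen)): x=4256/507 (≈8.3945) theta=1244/12675 (≈0.0981)
|theta_initial|=0.2000 |theta_final|=1244/12675 (≈0.0981) -> not increased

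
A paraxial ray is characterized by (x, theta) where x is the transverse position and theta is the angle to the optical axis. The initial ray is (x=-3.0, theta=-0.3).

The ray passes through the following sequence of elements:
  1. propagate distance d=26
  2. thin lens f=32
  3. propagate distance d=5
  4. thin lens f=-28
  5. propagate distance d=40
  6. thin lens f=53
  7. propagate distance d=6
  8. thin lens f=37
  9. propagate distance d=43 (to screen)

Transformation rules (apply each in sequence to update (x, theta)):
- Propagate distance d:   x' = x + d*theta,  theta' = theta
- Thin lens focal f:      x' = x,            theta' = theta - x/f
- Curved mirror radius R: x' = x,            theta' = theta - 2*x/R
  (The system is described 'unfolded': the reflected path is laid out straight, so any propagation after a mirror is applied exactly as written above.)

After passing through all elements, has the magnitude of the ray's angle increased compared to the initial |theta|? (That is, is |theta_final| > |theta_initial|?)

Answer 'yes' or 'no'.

Initial: x=-3.0000 theta=-0.3000
After 1 (propagate distance d=26): x=-10.8000 theta=-0.3000
After 2 (thin lens f=32): x=-10.8000 theta=0.0375
After 3 (propagate distance d=5): x=-10.6125 theta=0.0375
After 4 (thin lens f=-28): x=-10.6125 theta=-153/448 (≈-0.3415)
After 5 (propagate distance d=40): x=-13593/560 (≈-24.2732) theta=-153/448 (≈-0.3415)
After 6 (thin lens f=53): x=-13593/560 (≈-24.2732) theta=13827/118720 (≈0.1165)
After 7 (propagate distance d=6): x=-199911/8480 (≈-23.5744) theta=13827/118720 (≈0.1165)
After 8 (thin lens f=37): x=-199911/8480 (≈-23.5744) theta=89469/118720 (≈0.7536)
After 9 (propagate distance d=43 (to screen)): x=1048413/118720 (≈8.8310) theta=89469/118720 (≈0.7536)
|theta_initial|=0.3000 |theta_final|=89469/118720 (≈0.7536) -> increased

Answer: yes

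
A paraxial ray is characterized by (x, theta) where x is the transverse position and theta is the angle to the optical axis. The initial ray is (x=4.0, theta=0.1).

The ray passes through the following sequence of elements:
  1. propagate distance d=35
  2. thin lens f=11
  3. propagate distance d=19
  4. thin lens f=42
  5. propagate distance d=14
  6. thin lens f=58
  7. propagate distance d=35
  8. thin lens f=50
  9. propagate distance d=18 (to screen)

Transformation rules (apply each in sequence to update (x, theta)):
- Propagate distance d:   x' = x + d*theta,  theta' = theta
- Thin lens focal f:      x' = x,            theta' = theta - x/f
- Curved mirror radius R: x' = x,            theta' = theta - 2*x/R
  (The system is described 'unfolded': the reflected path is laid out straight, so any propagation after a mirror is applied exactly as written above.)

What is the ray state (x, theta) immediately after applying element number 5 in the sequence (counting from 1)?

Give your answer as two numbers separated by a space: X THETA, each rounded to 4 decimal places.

Initial: x=4.0000 theta=0.1000
After 1 (propagate distance d=35): x=7.5000 theta=0.1000
After 2 (thin lens f=11): x=7.5000 theta=-32/55 (≈-0.5818)
After 3 (propagate distance d=19): x=-391/110 (≈-3.5545) theta=-32/55 (≈-0.5818)
After 4 (thin lens f=42): x=-391/110 (≈-3.5545) theta=-2297/4620 (≈-0.4972)
After 5 (propagate distance d=14): x=-347/33 (≈-10.5152) theta=-2297/4620 (≈-0.4972)
Rounded to 4 decimal places: x = -10.5152, theta = -0.4972

Answer: -10.5152 -0.4972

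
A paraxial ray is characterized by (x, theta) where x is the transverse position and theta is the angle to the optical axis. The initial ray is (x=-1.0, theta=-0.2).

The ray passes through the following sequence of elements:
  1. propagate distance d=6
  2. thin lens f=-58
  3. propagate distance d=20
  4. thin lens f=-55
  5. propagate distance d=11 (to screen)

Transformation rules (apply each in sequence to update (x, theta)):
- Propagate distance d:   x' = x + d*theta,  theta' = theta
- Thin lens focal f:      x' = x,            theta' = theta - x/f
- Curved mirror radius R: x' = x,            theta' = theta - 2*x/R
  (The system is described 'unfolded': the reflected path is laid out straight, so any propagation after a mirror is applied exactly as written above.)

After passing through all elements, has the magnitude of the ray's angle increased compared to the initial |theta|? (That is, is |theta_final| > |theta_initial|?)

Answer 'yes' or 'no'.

Initial: x=-1.0000 theta=-0.2000
After 1 (propagate distance d=6): x=-2.2000 theta=-0.2000
After 2 (thin lens f=-58): x=-2.2000 theta=-69/290 (≈-0.2379)
After 3 (propagate distance d=20): x=-1009/145 (≈-6.9586) theta=-69/290 (≈-0.2379)
After 4 (thin lens f=-55): x=-1009/145 (≈-6.9586) theta=-5813/15950 (≈-0.3645)
After 5 (propagate distance d=11 (to screen)): x=-15903/1450 (≈-10.9676) theta=-5813/15950 (≈-0.3645)
|theta_initial|=0.2000 |theta_final|=5813/15950 (≈0.3645) -> increased

Answer: yes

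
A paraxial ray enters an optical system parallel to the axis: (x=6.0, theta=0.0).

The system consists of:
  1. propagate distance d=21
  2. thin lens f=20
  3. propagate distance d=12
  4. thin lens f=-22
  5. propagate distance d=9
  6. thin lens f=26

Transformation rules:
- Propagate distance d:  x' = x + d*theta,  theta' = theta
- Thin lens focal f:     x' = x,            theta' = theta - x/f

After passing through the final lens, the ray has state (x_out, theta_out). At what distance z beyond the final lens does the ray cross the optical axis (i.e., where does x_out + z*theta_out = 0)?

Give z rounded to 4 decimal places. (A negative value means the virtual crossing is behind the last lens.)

Initial: x=6.0000 theta=0.0000
After 1 (propagate distance d=21): x=6.0000 theta=0.0000
After 2 (thin lens f=20): x=6.0000 theta=-0.3000
After 3 (propagate distance d=12): x=2.4000 theta=-0.3000
After 4 (thin lens f=-22): x=2.4000 theta=-21/110 (≈-0.1909)
After 5 (propagate distance d=9): x=15/22 (≈0.6818) theta=-21/110 (≈-0.1909)
After 6 (thin lens f=26): x=15/22 (≈0.6818) theta=-621/2860 (≈-0.2171)
z_focus = -x_out/theta_out = -(15/22)/(-621/2860) = 650/207 ≈ 3.1401
Rounded to 4 decimal places: z = 3.1401

Answer: 3.1401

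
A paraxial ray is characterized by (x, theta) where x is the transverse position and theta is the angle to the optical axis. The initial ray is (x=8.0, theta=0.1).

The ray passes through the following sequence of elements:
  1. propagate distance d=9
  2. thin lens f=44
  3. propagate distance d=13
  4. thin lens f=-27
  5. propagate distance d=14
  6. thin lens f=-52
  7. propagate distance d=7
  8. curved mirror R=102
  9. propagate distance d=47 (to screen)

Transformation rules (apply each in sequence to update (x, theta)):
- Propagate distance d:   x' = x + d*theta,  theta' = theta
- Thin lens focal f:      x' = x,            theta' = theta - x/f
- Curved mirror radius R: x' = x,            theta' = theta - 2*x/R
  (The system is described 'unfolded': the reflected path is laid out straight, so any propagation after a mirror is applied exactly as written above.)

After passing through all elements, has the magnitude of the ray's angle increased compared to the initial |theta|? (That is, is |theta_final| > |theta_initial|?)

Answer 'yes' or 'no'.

Answer: yes

Derivation:
Initial: x=8.0000 theta=0.1000
After 1 (propagate distance d=9): x=8.9000 theta=0.1000
After 2 (thin lens f=44): x=8.9000 theta=-9/88 (≈-0.1023)
After 3 (propagate distance d=13): x=3331/440 (≈7.5705) theta=-9/88 (≈-0.1023)
After 4 (thin lens f=-27): x=3331/440 (≈7.5705) theta=529/2970 (≈0.1781)
After 5 (propagate distance d=14): x=119561/11880 (≈10.0641) theta=529/2970 (≈0.1781)
After 6 (thin lens f=-52): x=119561/11880 (≈10.0641) theta=5887/15840 (≈0.3717)
After 7 (propagate distance d=7): x=601871/47520 (≈12.6656) theta=5887/15840 (≈0.3717)
After 8 (curved mirror R=102): x=601871/47520 (≈12.6656) theta=7471/60588 (≈0.1233)
After 9 (propagate distance d=47 (to screen)): x=44740901/2423520 (≈18.4611) theta=7471/60588 (≈0.1233)
|theta_initial|=0.1000 |theta_final|=7471/60588 (≈0.1233) -> increased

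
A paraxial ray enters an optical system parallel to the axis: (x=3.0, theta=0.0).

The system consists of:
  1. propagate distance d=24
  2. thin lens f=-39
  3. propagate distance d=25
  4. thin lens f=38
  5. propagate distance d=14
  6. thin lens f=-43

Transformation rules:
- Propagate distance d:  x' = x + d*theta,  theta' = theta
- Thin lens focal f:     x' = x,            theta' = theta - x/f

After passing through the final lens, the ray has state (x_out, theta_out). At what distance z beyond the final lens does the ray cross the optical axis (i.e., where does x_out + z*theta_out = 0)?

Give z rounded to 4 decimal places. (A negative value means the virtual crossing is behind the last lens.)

Answer: -93.6042

Derivation:
Initial: x=3.0000 theta=0.0000
After 1 (propagate distance d=24): x=3.0000 theta=0.0000
After 2 (thin lens f=-39): x=3.0000 theta=1/13 (≈0.0769)
After 3 (propagate distance d=25): x=64/13 (≈4.9231) theta=1/13 (≈0.0769)
After 4 (thin lens f=38): x=64/13 (≈4.9231) theta=-1/19 (≈-0.0526)
After 5 (propagate distance d=14): x=1034/247 (≈4.1862) theta=-1/19 (≈-0.0526)
After 6 (thin lens f=-43): x=1034/247 (≈4.1862) theta=25/559 (≈0.0447)
z_focus = -x_out/theta_out = -(1034/247)/(25/559) = -44462/475 ≈ -93.6042
Rounded to 4 decimal places: z = -93.6042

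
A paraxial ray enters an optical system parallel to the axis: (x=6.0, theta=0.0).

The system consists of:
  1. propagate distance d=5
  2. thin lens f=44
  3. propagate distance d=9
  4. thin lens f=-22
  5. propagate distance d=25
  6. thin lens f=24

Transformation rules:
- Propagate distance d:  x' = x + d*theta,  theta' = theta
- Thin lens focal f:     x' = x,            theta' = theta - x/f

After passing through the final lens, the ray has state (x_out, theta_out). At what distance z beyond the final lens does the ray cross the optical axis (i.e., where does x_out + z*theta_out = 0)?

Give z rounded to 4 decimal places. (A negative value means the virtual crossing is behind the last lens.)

Answer: 33.5632

Derivation:
Initial: x=6.0000 theta=0.0000
After 1 (propagate distance d=5): x=6.0000 theta=0.0000
After 2 (thin lens f=44): x=6.0000 theta=-3/22 (≈-0.1364)
After 3 (propagate distance d=9): x=105/22 (≈4.7727) theta=-3/22 (≈-0.1364)
After 4 (thin lens f=-22): x=105/22 (≈4.7727) theta=39/484 (≈0.0806)
After 5 (propagate distance d=25): x=3285/484 (≈6.7872) theta=39/484 (≈0.0806)
After 6 (thin lens f=24): x=3285/484 (≈6.7872) theta=-783/3872 (≈-0.2022)
z_focus = -x_out/theta_out = -(3285/484)/(-783/3872) = 2920/87 ≈ 33.5632
Rounded to 4 decimal places: z = 33.5632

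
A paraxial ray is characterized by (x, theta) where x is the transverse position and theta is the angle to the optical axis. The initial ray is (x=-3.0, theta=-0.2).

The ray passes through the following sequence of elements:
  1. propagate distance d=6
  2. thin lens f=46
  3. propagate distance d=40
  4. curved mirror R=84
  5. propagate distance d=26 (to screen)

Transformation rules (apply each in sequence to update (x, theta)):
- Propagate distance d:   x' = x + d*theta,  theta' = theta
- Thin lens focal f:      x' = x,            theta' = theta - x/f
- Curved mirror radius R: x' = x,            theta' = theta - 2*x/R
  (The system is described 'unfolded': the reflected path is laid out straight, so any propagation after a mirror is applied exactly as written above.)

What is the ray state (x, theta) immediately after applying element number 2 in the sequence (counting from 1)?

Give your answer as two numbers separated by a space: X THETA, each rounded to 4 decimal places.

Answer: -4.2000 -0.1087

Derivation:
Initial: x=-3.0000 theta=-0.2000
After 1 (propagate distance d=6): x=-4.2000 theta=-0.2000
After 2 (thin lens f=46): x=-4.2000 theta=-5/46 (≈-0.1087)
Rounded to 4 decimal places: x = -4.2000, theta = -0.1087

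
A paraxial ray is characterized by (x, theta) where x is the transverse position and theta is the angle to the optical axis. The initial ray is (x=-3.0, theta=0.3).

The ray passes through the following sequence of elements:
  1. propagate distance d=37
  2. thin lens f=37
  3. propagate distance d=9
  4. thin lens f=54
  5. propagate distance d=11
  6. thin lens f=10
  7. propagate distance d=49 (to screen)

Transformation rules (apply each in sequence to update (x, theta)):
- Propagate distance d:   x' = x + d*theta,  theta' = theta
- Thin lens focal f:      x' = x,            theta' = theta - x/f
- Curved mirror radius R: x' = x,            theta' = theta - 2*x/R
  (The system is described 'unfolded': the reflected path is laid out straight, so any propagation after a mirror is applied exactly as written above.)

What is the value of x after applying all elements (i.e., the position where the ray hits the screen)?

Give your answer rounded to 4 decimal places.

Answer: -34.9388

Derivation:
Initial: x=-3.0000 theta=0.3000
After 1 (propagate distance d=37): x=8.1000 theta=0.3000
After 2 (thin lens f=37): x=8.1000 theta=3/37 (≈0.0811)
After 3 (propagate distance d=9): x=3267/370 (≈8.8297) theta=3/37 (≈0.0811)
After 4 (thin lens f=54): x=3267/370 (≈8.8297) theta=-61/740 (≈-0.0824)
After 5 (propagate distance d=11): x=5863/740 (≈7.9230) theta=-61/740 (≈-0.0824)
After 6 (thin lens f=10): x=5863/740 (≈7.9230) theta=-6473/7400 (≈-0.8747)
After 7 (propagate distance d=49 (to screen)): x=-258547/7400 (≈-34.9388) theta=-6473/7400 (≈-0.8747)
Rounded to 4 decimal places: x = -34.9388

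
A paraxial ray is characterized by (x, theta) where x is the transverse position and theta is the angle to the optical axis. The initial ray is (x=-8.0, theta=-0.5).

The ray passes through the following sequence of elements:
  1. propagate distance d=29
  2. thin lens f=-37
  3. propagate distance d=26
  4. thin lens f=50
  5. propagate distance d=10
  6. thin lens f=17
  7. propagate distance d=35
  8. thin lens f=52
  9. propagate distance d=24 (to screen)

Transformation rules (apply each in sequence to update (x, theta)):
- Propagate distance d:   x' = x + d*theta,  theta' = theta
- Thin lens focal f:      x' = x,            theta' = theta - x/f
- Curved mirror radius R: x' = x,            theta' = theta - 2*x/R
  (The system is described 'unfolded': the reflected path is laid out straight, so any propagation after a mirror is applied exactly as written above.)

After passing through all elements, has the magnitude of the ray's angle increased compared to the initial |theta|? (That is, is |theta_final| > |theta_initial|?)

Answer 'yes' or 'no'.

Answer: yes

Derivation:
Initial: x=-8.0000 theta=-0.5000
After 1 (propagate distance d=29): x=-22.5000 theta=-0.5000
After 2 (thin lens f=-37): x=-22.5000 theta=-41/37 (≈-1.1081)
After 3 (propagate distance d=26): x=-3797/74 (≈-51.3108) theta=-41/37 (≈-1.1081)
After 4 (thin lens f=50): x=-3797/74 (≈-51.3108) theta=-303/3700 (≈-0.0819)
After 5 (propagate distance d=10): x=-9644/185 (≈-52.1297) theta=-303/3700 (≈-0.0819)
After 6 (thin lens f=17): x=-9644/185 (≈-52.1297) theta=187729/62900 (≈2.9846)
After 7 (propagate distance d=35): x=658311/12580 (≈52.3300) theta=187729/62900 (≈2.9846)
After 8 (thin lens f=52): x=658311/12580 (≈52.3300) theta=380609/192400 (≈1.9782)
After 9 (propagate distance d=24 (to screen)): x=81612333/817700 (≈99.8072) theta=380609/192400 (≈1.9782)
|theta_initial|=0.5000 |theta_final|=380609/192400 (≈1.9782) -> increased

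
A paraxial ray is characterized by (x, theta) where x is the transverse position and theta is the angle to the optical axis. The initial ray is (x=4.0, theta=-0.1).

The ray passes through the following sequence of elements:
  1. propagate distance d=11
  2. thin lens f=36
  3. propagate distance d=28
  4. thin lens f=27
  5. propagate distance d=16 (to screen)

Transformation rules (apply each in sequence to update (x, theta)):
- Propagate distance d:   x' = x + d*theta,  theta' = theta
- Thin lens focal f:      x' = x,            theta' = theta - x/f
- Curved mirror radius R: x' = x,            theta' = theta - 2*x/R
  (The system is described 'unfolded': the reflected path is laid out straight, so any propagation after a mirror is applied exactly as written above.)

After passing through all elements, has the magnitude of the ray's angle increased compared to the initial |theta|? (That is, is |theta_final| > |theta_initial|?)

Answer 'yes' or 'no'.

Answer: yes

Derivation:
Initial: x=4.0000 theta=-0.1000
After 1 (propagate distance d=11): x=2.9000 theta=-0.1000
After 2 (thin lens f=36): x=2.9000 theta=-13/72 (≈-0.1806)
After 3 (propagate distance d=28): x=-97/45 (≈-2.1556) theta=-13/72 (≈-0.1806)
After 4 (thin lens f=27): x=-97/45 (≈-2.1556) theta=-979/9720 (≈-0.1007)
After 5 (propagate distance d=16 (to screen)): x=-4577/1215 (≈-3.7671) theta=-979/9720 (≈-0.1007)
|theta_initial|=0.1000 |theta_final|=979/9720 (≈0.1007) -> increased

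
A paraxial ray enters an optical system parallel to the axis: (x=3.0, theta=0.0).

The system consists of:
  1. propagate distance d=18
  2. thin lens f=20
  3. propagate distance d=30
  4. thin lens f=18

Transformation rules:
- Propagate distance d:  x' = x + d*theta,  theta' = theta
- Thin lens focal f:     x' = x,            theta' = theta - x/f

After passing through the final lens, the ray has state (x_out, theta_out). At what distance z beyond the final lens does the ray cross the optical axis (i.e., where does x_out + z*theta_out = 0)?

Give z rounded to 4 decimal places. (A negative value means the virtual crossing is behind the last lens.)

Initial: x=3.0000 theta=0.0000
After 1 (propagate distance d=18): x=3.0000 theta=0.0000
After 2 (thin lens f=20): x=3.0000 theta=-0.1500
After 3 (propagate distance d=30): x=-1.5000 theta=-0.1500
After 4 (thin lens f=18): x=-1.5000 theta=-1/15 (≈-0.0667)
z_focus = -x_out/theta_out = -(-1.5000)/(-1/15) = -22.5000
Rounded to 4 decimal places: z = -22.5000

Answer: -22.5000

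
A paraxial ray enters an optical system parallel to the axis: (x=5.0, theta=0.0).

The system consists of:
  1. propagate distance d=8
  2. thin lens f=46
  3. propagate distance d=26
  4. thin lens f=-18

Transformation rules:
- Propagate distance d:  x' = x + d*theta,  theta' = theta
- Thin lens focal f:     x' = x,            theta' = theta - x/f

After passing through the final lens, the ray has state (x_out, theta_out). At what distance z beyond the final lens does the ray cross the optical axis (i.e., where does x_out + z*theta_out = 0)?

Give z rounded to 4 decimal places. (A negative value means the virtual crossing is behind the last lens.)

Answer: -180.0000

Derivation:
Initial: x=5.0000 theta=0.0000
After 1 (propagate distance d=8): x=5.0000 theta=0.0000
After 2 (thin lens f=46): x=5.0000 theta=-5/46 (≈-0.1087)
After 3 (propagate distance d=26): x=50/23 (≈2.1739) theta=-5/46 (≈-0.1087)
After 4 (thin lens f=-18): x=50/23 (≈2.1739) theta=5/414 (≈0.0121)
z_focus = -x_out/theta_out = -(50/23)/(5/414) = -180.0000
Rounded to 4 decimal places: z = -180.0000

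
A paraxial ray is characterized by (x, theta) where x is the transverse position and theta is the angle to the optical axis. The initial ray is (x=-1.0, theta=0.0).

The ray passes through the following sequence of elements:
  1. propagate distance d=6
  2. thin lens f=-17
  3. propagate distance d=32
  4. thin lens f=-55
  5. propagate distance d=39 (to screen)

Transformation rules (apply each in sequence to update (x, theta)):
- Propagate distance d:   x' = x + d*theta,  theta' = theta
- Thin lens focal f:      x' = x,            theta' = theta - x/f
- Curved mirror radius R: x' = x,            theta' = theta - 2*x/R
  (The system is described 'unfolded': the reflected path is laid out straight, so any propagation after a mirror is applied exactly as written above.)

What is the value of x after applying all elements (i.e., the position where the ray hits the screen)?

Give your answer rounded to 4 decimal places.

Initial: x=-1.0000 theta=0.0000
After 1 (propagate distance d=6): x=-1.0000 theta=0.0000
After 2 (thin lens f=-17): x=-1.0000 theta=-1/17 (≈-0.0588)
After 3 (propagate distance d=32): x=-49/17 (≈-2.8824) theta=-1/17 (≈-0.0588)
After 4 (thin lens f=-55): x=-49/17 (≈-2.8824) theta=-104/935 (≈-0.1112)
After 5 (propagate distance d=39 (to screen)): x=-6751/935 (≈-7.2203) theta=-104/935 (≈-0.1112)
Rounded to 4 decimal places: x = -7.2203

Answer: -7.2203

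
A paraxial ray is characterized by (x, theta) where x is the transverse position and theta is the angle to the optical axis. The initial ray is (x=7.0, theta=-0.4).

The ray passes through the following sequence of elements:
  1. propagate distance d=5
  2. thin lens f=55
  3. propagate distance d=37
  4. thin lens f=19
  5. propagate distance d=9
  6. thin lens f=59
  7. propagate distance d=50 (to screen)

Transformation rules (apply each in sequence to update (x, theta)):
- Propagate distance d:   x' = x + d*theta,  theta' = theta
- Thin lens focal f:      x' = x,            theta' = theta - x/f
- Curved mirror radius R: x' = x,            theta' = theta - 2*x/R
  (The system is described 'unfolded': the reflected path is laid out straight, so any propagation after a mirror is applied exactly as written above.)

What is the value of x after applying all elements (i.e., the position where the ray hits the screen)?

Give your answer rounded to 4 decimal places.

Initial: x=7.0000 theta=-0.4000
After 1 (propagate distance d=5): x=5.0000 theta=-0.4000
After 2 (thin lens f=55): x=5.0000 theta=-27/55 (≈-0.4909)
After 3 (propagate distance d=37): x=-724/55 (≈-13.1636) theta=-27/55 (≈-0.4909)
After 4 (thin lens f=19): x=-724/55 (≈-13.1636) theta=211/1045 (≈0.2019)
After 5 (propagate distance d=9): x=-11857/1045 (≈-11.3464) theta=211/1045 (≈0.2019)
After 6 (thin lens f=59): x=-11857/1045 (≈-11.3464) theta=24306/61655 (≈0.3942)
After 7 (propagate distance d=50 (to screen)): x=515737/61655 (≈8.3649) theta=24306/61655 (≈0.3942)
Rounded to 4 decimal places: x = 8.3649

Answer: 8.3649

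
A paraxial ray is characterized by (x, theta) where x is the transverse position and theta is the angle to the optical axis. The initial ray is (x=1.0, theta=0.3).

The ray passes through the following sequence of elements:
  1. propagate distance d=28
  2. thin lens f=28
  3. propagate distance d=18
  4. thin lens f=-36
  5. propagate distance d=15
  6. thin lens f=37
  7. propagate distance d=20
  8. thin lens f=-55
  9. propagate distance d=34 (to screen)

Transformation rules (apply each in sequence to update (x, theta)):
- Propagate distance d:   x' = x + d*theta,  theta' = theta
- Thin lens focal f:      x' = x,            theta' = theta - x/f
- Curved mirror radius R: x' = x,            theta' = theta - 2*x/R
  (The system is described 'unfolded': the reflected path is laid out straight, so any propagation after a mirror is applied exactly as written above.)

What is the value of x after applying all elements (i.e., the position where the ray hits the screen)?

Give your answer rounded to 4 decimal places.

Initial: x=1.0000 theta=0.3000
After 1 (propagate distance d=28): x=9.4000 theta=0.3000
After 2 (thin lens f=28): x=9.4000 theta=-1/28 (≈-0.0357)
After 3 (propagate distance d=18): x=613/70 (≈8.7571) theta=-1/28 (≈-0.0357)
After 4 (thin lens f=-36): x=613/70 (≈8.7571) theta=523/2520 (≈0.2075)
After 5 (propagate distance d=15): x=9971/840 (≈11.8702) theta=523/2520 (≈0.2075)
After 6 (thin lens f=37): x=9971/840 (≈11.8702) theta=-5281/46620 (≈-0.1133)
After 7 (propagate distance d=20): x=895541/93240 (≈9.6047) theta=-5281/46620 (≈-0.1133)
After 8 (thin lens f=-55): x=895541/93240 (≈9.6047) theta=34959/569800 (≈0.0614)
After 9 (propagate distance d=34 (to screen)): x=59952209/5128200 (≈11.6907) theta=34959/569800 (≈0.0614)
Rounded to 4 decimal places: x = 11.6907

Answer: 11.6907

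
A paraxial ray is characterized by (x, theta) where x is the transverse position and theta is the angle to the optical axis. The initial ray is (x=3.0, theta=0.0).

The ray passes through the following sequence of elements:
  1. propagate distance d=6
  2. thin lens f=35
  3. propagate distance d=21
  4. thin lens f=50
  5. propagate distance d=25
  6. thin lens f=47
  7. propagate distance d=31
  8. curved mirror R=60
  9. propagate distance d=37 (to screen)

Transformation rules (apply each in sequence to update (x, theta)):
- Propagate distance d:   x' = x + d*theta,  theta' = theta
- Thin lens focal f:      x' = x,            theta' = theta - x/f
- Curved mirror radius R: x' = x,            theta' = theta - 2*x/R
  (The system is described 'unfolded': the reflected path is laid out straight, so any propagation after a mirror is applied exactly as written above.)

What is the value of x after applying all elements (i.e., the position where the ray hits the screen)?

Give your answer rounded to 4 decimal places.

Answer: -1.9287

Derivation:
Initial: x=3.0000 theta=0.0000
After 1 (propagate distance d=6): x=3.0000 theta=0.0000
After 2 (thin lens f=35): x=3.0000 theta=-3/35 (≈-0.0857)
After 3 (propagate distance d=21): x=1.2000 theta=-3/35 (≈-0.0857)
After 4 (thin lens f=50): x=1.2000 theta=-96/875 (≈-0.1097)
After 5 (propagate distance d=25): x=-54/35 (≈-1.5429) theta=-96/875 (≈-0.1097)
After 6 (thin lens f=47): x=-54/35 (≈-1.5429) theta=-3162/41125 (≈-0.0769)
After 7 (propagate distance d=31): x=-161472/41125 (≈-3.9264) theta=-3162/41125 (≈-0.0769)
After 8 (curved mirror R=60): x=-161472/41125 (≈-3.9264) theta=1586/29375 (≈0.0540)
After 9 (propagate distance d=37 (to screen)): x=-8438/4375 (≈-1.9287) theta=1586/29375 (≈0.0540)
Rounded to 4 decimal places: x = -1.9287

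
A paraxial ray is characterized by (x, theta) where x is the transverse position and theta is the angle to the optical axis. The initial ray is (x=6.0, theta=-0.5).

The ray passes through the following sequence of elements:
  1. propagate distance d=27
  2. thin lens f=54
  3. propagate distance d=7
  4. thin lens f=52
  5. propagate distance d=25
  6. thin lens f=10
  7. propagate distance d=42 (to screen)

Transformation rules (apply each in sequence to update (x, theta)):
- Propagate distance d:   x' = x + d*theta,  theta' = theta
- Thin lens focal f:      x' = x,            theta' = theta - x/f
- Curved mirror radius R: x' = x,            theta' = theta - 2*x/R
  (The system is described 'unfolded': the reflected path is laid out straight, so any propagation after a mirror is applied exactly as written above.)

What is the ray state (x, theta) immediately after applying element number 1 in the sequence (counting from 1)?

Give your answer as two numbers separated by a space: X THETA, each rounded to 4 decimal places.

Answer: -7.5000 -0.5000

Derivation:
Initial: x=6.0000 theta=-0.5000
After 1 (propagate distance d=27): x=-7.5000 theta=-0.5000
Rounded to 4 decimal places: x = -7.5000, theta = -0.5000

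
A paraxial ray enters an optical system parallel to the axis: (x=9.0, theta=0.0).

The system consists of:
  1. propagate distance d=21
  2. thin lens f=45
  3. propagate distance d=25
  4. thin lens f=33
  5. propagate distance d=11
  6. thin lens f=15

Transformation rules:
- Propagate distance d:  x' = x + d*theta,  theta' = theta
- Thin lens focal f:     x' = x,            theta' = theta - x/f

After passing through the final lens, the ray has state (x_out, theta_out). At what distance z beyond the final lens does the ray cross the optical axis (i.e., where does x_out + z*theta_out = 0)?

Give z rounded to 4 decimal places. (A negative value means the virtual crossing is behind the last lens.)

Initial: x=9.0000 theta=0.0000
After 1 (propagate distance d=21): x=9.0000 theta=0.0000
After 2 (thin lens f=45): x=9.0000 theta=-0.2000
After 3 (propagate distance d=25): x=4.0000 theta=-0.2000
After 4 (thin lens f=33): x=4.0000 theta=-53/165 (≈-0.3212)
After 5 (propagate distance d=11): x=7/15 (≈0.4667) theta=-53/165 (≈-0.3212)
After 6 (thin lens f=15): x=7/15 (≈0.4667) theta=-872/2475 (≈-0.3523)
z_focus = -x_out/theta_out = -(7/15)/(-872/2475) = 1155/872 ≈ 1.3245
Rounded to 4 decimal places: z = 1.3245

Answer: 1.3245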